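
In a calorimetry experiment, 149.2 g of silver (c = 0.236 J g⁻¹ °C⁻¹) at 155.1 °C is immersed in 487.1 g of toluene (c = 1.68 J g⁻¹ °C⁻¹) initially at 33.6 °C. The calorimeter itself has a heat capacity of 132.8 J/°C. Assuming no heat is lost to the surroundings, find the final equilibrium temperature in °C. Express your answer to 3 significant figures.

Heat lost by silver = heat gained by toluene + calorimeter.
(149.2)(0.236)(155.1 − T) = [(487.1)(1.68) + 132.8](T − 33.6)
35.2112 (155.1 − T) = 951.128 (T − 33.6)
5461.3 − 35.2112 T = 951.128 T − 31958
37419.3 = 986.3392 T
T = 37.94 °C

T_f = 37.9 °C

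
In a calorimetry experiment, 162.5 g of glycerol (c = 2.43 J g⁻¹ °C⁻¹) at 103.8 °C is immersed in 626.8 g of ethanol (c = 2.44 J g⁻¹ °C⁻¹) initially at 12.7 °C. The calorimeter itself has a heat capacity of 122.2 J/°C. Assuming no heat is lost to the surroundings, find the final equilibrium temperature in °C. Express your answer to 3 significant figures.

Heat lost by glycerol = heat gained by ethanol + calorimeter.
(162.5)(2.43)(103.8 − T) = [(626.8)(2.44) + 122.2](T − 12.7)
394.875 (103.8 − T) = 1651.592 (T − 12.7)
40988 − 394.875 T = 1651.592 T − 20975
61963 = 2046.467 T
T = 30.28 °C

T_f = 30.3 °C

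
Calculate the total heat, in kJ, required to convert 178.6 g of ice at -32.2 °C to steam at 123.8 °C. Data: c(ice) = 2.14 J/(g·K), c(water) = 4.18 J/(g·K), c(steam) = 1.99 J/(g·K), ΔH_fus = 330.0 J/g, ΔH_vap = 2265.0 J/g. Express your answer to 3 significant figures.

q = 559 kJ

q1 (heat ice -32.2→0.0 °C): 178.6 × 2.14 × 32.2 = 12307 J
q2 (melt at 0 °C): 178.6 × 330.0 = 58938 J
q3 (heat water 0.0→100.0 °C): 178.6 × 4.18 × 100.0 = 74655 J
q4 (vaporize at 100 °C): 178.6 × 2265.0 = 404529 J
q5 (heat steam 100.0→123.8 °C): 178.6 × 1.99 × 23.8 = 8459 J
Total: 12307 + 58938 + 74655 + 404529 + 8459 = 558888 J = 559 kJ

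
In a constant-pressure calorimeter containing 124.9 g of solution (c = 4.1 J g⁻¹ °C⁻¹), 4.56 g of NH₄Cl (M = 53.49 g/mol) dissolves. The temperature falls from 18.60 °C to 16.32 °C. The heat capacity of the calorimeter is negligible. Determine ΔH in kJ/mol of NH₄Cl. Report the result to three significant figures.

|ΔT| = |16.32 − 18.60| = 2.28 °C
|q_surr| = (124.9 × 4.1) × 2.28 = 512.09 × 2.28 = 1168 J
n(NH₄Cl) = 4.56 / 53.49 = 0.08525 mol
Temperature fell, so q_rxn = +|q_surr| = 1.168 kJ
ΔH = q_rxn / n = 13.70 kJ/mol

ΔH = 13.7 kJ/mol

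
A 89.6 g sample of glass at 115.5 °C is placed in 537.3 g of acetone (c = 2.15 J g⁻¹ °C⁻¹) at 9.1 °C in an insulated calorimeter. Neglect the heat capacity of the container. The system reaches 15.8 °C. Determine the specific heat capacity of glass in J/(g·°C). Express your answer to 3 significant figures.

c = 0.866 J/(g·°C)

q_gained = (537.3 × 2.15) × (15.8 − 9.1) = 7740 J
q_lost = 89.6 × c × (115.5 − 15.8) = 8933.12 c
Set equal: c = 7740 / 8933.12 = 0.866 J/(g·°C)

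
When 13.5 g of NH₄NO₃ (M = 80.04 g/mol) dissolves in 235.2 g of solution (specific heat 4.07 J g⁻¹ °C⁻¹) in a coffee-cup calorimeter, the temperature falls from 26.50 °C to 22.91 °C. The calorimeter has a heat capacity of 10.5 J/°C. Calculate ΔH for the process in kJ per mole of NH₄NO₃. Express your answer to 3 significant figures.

|ΔT| = |22.91 − 26.50| = 3.59 °C
|q_surr| = (235.2 × 4.07 + 10.5) × 3.59 = 967.764 × 3.59 = 3474 J
n(NH₄NO₃) = 13.5 / 80.04 = 0.1687 mol
Temperature fell, so q_rxn = +|q_surr| = 3.474 kJ
ΔH = q_rxn / n = 20.59 kJ/mol

ΔH = 20.6 kJ/mol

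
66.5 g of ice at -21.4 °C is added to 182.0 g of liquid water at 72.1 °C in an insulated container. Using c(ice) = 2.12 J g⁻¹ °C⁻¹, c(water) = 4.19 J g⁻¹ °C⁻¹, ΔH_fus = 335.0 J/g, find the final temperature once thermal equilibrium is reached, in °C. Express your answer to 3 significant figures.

T_f = 28.5 °C

Heat to bring ice to 0 °C and melt it: q₁ = 66.5×2.12×21.4 + 66.5×335.0 = 25294 J
Heat the water can supply cooling to 0 °C: 182.0×4.19×72.1 = 54982.0 J > q₁, so all ice melts.
Energy balance: 182.0×4.19×(72.1 − T) = 25294 + 66.5×4.19×(T − 0)
762.58(72.1 − T) = 25294 + 278.635 T
54982.0 − 25294 = 1041.215 T
T = 29688.0 / 1041.215 = 28.51 °C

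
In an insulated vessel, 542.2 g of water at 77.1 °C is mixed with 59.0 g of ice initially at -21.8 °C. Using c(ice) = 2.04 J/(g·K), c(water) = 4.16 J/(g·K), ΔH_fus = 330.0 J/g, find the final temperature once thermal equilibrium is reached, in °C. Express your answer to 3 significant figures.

Heat to bring ice to 0 °C and melt it: q₁ = 59.0×2.04×21.8 + 59.0×330.0 = 22094 J
Heat the water can supply cooling to 0 °C: 542.2×4.16×77.1 = 173903 J > q₁, so all ice melts.
Energy balance: 542.2×4.16×(77.1 − T) = 22094 + 59.0×4.16×(T − 0)
2255.552(77.1 − T) = 22094 + 245.44 T
173903 − 22094 = 2500.992 T
T = 151809 / 2500.992 = 60.70 °C

T_f = 60.7 °C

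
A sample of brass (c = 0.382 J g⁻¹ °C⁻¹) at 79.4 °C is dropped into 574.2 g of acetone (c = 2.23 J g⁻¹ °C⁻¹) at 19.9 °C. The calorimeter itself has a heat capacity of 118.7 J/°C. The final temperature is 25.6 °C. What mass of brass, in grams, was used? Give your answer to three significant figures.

q_gained = (574.2 × 2.23 + 118.7) × (25.6 − 19.9) = 7975 J
q_lost = m × 0.382 × (79.4 − 25.6) = 20.5516 m
m = 7975 / 20.5516 = 388 g

m = 388 g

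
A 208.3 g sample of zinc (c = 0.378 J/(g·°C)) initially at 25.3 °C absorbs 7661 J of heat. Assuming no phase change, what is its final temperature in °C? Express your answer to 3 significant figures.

T_f = 123 °C

ΔT = q / (m c) = 7661 / (208.3 × 0.378) = 97.30 °C
T_f = 25.3 + 97.30 = 122.60 °C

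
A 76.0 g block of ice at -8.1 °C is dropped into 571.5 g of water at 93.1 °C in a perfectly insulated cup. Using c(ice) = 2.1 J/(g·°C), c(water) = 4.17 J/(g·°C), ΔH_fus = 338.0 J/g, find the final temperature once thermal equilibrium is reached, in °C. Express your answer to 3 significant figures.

Heat to bring ice to 0 °C and melt it: q₁ = 76.0×2.1×8.1 + 76.0×338.0 = 26981 J
Heat the water can supply cooling to 0 °C: 571.5×4.17×93.1 = 221872 J > q₁, so all ice melts.
Energy balance: 571.5×4.17×(93.1 − T) = 26981 + 76.0×4.17×(T − 0)
2383.155(93.1 − T) = 26981 + 316.92 T
221872 − 26981 = 2700.075 T
T = 194891 / 2700.075 = 72.18 °C

T_f = 72.2 °C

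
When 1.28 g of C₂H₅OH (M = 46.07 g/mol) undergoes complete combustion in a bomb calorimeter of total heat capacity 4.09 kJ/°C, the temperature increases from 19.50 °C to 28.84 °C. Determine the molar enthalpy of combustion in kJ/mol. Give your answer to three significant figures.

ΔH = -1370 kJ/mol

ΔT = 28.84 − 19.50 = 9.34 °C
q_cal = C_cal × ΔT = 4.09 × 9.34 = 38.2006 kJ
n = 1.28 / 46.07 = 0.027784 mol
q_rxn = −q_cal = -38.2006 kJ
ΔH = -38.2006 / 0.027784 = -1374.9 kJ/mol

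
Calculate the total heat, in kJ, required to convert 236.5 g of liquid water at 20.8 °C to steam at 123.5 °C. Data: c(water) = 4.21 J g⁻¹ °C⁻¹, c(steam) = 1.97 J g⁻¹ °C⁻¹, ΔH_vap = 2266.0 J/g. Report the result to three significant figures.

q1 (heat water 20.8→100.0 °C): 236.5 × 4.21 × 79.2 = 78857 J
q2 (vaporize at 100 °C): 236.5 × 2266.0 = 535909 J
q3 (heat steam 100.0→123.5 °C): 236.5 × 1.97 × 23.5 = 10949 J
Total: 78857 + 535909 + 10949 = 625715 J = 626 kJ

q = 626 kJ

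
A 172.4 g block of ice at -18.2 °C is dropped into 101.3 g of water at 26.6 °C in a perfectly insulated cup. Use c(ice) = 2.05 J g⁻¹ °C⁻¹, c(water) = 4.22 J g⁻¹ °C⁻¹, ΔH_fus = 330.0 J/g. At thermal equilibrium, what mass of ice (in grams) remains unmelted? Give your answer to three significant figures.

m_ice remaining = 157 g

Heat to warm all ice to 0 °C: 172.4×2.05×18.2 = 6432.2 J
Heat released by water cooling to 0 °C: 101.3×4.22×26.6 = 11371 J
11371 J < 6432.2 + 172.4×330.0 = 63324.2 J, so not all ice melts; final T = 0 °C.
Heat left for melting: 11371 − 6432.2 = 4938.8 J
Mass melted = 4938.8 / 330.0 = 14.97 g
Ice remaining = 172.4 − 14.97 = 157.43 g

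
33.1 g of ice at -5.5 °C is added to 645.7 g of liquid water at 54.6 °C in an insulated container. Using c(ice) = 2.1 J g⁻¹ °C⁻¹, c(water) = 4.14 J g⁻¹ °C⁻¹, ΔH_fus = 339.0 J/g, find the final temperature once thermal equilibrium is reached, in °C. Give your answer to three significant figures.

T_f = 47.8 °C

Heat to bring ice to 0 °C and melt it: q₁ = 33.1×2.1×5.5 + 33.1×339.0 = 11603 J
Heat the water can supply cooling to 0 °C: 645.7×4.14×54.6 = 145957 J > q₁, so all ice melts.
Energy balance: 645.7×4.14×(54.6 − T) = 11603 + 33.1×4.14×(T − 0)
2673.198(54.6 − T) = 11603 + 137.034 T
145957 − 11603 = 2810.232 T
T = 134354 / 2810.232 = 47.81 °C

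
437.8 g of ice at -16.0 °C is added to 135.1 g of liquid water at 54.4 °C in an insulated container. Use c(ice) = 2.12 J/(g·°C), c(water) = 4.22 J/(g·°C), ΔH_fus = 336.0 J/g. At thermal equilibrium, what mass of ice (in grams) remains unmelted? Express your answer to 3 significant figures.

m_ice remaining = 390 g

Heat to warm all ice to 0 °C: 437.8×2.12×16.0 = 14850 J
Heat released by water cooling to 0 °C: 135.1×4.22×54.4 = 31015 J
31015 J < 14850 + 437.8×336.0 = 161950.8 J, so not all ice melts; final T = 0 °C.
Heat left for melting: 31015 − 14850 = 16165 J
Mass melted = 16165 / 336.0 = 48.11 g
Ice remaining = 437.8 − 48.11 = 389.69 g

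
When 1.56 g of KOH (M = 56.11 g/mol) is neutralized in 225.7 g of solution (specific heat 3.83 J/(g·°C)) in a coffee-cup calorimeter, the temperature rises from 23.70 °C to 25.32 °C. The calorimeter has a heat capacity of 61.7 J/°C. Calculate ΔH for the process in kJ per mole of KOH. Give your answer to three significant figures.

|ΔT| = |25.32 − 23.70| = 1.62 °C
|q_surr| = (225.7 × 3.83 + 61.7) × 1.62 = 926.131 × 1.62 = 1500 J
n(KOH) = 1.56 / 56.11 = 0.02780 mol
Temperature rose, so q_rxn = −|q_surr| = -1.500 kJ
ΔH = q_rxn / n = -53.96 kJ/mol

ΔH = -54.0 kJ/mol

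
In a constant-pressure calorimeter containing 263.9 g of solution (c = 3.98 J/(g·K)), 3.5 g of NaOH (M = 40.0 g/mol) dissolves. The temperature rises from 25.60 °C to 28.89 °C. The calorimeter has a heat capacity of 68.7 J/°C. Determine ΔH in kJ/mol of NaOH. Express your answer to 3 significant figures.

|ΔT| = |28.89 − 25.60| = 3.29 °C
|q_surr| = (263.9 × 3.98 + 68.7) × 3.29 = 1119.022 × 3.29 = 3682 J
n(NaOH) = 3.5 / 40.0 = 0.08750 mol
Temperature rose, so q_rxn = −|q_surr| = -3.682 kJ
ΔH = q_rxn / n = -42.08 kJ/mol

ΔH = -42.1 kJ/mol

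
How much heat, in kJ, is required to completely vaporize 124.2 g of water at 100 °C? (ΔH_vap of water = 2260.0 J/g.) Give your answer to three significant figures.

q = 281 kJ

q = m × ΔH_vap = 124.2 × 2260.0 = 280700 J = 281 kJ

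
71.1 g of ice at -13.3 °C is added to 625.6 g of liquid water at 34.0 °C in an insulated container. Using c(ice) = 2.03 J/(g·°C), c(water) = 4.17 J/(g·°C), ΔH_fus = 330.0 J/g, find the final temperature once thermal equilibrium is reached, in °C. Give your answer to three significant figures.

Heat to bring ice to 0 °C and melt it: q₁ = 71.1×2.03×13.3 + 71.1×330.0 = 25383 J
Heat the water can supply cooling to 0 °C: 625.6×4.17×34.0 = 88697.6 J > q₁, so all ice melts.
Energy balance: 625.6×4.17×(34.0 − T) = 25383 + 71.1×4.17×(T − 0)
2608.752(34.0 − T) = 25383 + 296.487 T
88697.6 − 25383 = 2905.239 T
T = 63314.6 / 2905.239 = 21.79 °C

T_f = 21.8 °C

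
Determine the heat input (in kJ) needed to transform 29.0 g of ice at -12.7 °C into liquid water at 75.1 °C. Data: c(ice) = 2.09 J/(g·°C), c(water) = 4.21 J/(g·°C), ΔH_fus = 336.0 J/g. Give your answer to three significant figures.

q = 19.7 kJ

q1 (heat ice -12.7→0.0 °C): 29.0 × 2.09 × 12.7 = 770 J
q2 (melt at 0 °C): 29.0 × 336.0 = 9744 J
q3 (heat water 0.0→75.1 °C): 29.0 × 4.21 × 75.1 = 9169 J
Total: 770 + 9744 + 9169 = 19683 J = 19.7 kJ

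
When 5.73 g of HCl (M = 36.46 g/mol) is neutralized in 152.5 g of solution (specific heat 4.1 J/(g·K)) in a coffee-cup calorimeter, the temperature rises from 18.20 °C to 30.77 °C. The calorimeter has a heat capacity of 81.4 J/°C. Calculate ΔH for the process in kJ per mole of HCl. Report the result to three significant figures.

ΔH = -56.5 kJ/mol

|ΔT| = |30.77 − 18.20| = 12.57 °C
|q_surr| = (152.5 × 4.1 + 81.4) × 12.57 = 706.65 × 12.57 = 8883 J
n(HCl) = 5.73 / 36.46 = 0.1572 mol
Temperature rose, so q_rxn = −|q_surr| = -8.883 kJ
ΔH = q_rxn / n = -56.51 kJ/mol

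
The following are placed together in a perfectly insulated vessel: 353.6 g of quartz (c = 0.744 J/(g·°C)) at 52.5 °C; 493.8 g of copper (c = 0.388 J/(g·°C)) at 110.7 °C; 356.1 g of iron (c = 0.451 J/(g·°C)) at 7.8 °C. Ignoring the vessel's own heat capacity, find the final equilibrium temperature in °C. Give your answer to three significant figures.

Σ mᵢcᵢ(T − Tᵢ) = 0  ⇒  T = Σ mᵢcᵢTᵢ / Σ mᵢcᵢ
Σ mᵢcᵢ = 353.6×0.744 + 493.8×0.388 + 356.1×0.451 = 615.2739
Σ mᵢcᵢTᵢ = 263.0784×52.5 + 191.5944×110.7 + 160.6011×7.8 = 36274
T = 36274 / 615.2739 = 58.96 °C

T_f = 59.0 °C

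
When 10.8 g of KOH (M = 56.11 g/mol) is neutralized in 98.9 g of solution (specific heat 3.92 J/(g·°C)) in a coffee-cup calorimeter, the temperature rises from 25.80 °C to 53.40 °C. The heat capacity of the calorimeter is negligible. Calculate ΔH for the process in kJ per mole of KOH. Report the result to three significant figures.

|ΔT| = |53.40 − 25.80| = 27.60 °C
|q_surr| = (98.9 × 3.92) × 27.60 = 387.688 × 27.60 = 10700 J
n(KOH) = 10.8 / 56.11 = 0.1925 mol
Temperature rose, so q_rxn = −|q_surr| = -10.70 kJ
ΔH = q_rxn / n = -55.58 kJ/mol

ΔH = -55.6 kJ/mol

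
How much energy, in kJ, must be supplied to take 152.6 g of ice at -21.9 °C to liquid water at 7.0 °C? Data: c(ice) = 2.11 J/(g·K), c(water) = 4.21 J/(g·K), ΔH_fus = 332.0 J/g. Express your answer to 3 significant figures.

q1 (heat ice -21.9→0.0 °C): 152.6 × 2.11 × 21.9 = 7051 J
q2 (melt at 0 °C): 152.6 × 332.0 = 50663 J
q3 (heat water 0.0→7.0 °C): 152.6 × 4.21 × 7.0 = 4497 J
Total: 7051 + 50663 + 4497 = 62211 J = 62.2 kJ

q = 62.2 kJ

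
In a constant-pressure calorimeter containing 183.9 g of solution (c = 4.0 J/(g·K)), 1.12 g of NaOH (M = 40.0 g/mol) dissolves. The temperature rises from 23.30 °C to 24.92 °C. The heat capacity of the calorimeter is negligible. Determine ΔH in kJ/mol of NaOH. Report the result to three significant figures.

|ΔT| = |24.92 − 23.30| = 1.62 °C
|q_surr| = (183.9 × 4.0) × 1.62 = 735.6 × 1.62 = 1192 J
n(NaOH) = 1.12 / 40.0 = 0.02800 mol
Temperature rose, so q_rxn = −|q_surr| = -1.192 kJ
ΔH = q_rxn / n = -42.57 kJ/mol

ΔH = -42.6 kJ/mol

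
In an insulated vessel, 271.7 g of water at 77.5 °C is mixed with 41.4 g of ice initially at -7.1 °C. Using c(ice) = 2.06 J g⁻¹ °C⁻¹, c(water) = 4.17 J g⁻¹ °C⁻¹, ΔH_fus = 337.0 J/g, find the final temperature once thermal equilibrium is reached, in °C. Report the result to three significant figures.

T_f = 56.1 °C

Heat to bring ice to 0 °C and melt it: q₁ = 41.4×2.06×7.1 + 41.4×337.0 = 14557 J
Heat the water can supply cooling to 0 °C: 271.7×4.17×77.5 = 87806.6 J > q₁, so all ice melts.
Energy balance: 271.7×4.17×(77.5 − T) = 14557 + 41.4×4.17×(T − 0)
1132.989(77.5 − T) = 14557 + 172.638 T
87806.6 − 14557 = 1305.627 T
T = 73249.6 / 1305.627 = 56.10 °C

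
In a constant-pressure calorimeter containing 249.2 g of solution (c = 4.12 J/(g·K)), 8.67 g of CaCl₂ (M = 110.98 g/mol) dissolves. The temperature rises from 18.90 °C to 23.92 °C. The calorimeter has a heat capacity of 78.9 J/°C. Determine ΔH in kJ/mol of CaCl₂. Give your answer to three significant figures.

|ΔT| = |23.92 − 18.90| = 5.02 °C
|q_surr| = (249.2 × 4.12 + 78.9) × 5.02 = 1105.604 × 5.02 = 5550 J
n(CaCl₂) = 8.67 / 110.98 = 0.07812 mol
Temperature rose, so q_rxn = −|q_surr| = -5.550 kJ
ΔH = q_rxn / n = -71.04 kJ/mol

ΔH = -71.0 kJ/mol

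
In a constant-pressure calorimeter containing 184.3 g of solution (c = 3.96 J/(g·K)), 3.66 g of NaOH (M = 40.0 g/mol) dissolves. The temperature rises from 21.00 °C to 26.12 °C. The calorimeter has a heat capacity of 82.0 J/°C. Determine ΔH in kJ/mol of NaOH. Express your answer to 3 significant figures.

ΔH = -45.4 kJ/mol

|ΔT| = |26.12 − 21.00| = 5.12 °C
|q_surr| = (184.3 × 3.96 + 82.0) × 5.12 = 811.828 × 5.12 = 4157 J
n(NaOH) = 3.66 / 40.0 = 0.09150 mol
Temperature rose, so q_rxn = −|q_surr| = -4.157 kJ
ΔH = q_rxn / n = -45.43 kJ/mol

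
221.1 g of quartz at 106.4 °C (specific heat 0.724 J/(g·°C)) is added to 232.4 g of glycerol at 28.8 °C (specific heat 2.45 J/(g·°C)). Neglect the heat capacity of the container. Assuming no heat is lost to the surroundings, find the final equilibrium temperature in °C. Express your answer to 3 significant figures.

T_f = 45.8 °C

Heat lost by quartz = heat gained by glycerol.
(221.1)(0.724)(106.4 − T) = (232.4)(2.45)(T − 28.8)
160.0764 (106.4 − T) = 569.38 (T − 28.8)
17032 − 160.0764 T = 569.38 T − 16398
33430 = 729.4564 T
T = 45.83 °C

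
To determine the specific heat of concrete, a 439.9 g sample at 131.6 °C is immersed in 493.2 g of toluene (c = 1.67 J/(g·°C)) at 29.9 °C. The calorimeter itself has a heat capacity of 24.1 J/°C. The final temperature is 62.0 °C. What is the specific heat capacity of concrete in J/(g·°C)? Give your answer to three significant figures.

q_gained = (493.2 × 1.67 + 24.1) × (62.0 − 29.9) = 27210 J
q_lost = 439.9 × c × (131.6 − 62.0) = 30617.04 c
Set equal: c = 27210 / 30617.04 = 0.889 J/(g·°C)

c = 0.889 J/(g·°C)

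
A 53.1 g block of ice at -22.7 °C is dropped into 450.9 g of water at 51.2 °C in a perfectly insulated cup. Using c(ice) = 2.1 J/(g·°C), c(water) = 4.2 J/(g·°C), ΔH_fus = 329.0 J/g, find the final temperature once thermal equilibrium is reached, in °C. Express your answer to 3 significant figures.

Heat to bring ice to 0 °C and melt it: q₁ = 53.1×2.1×22.7 + 53.1×329.0 = 20001 J
Heat the water can supply cooling to 0 °C: 450.9×4.2×51.2 = 96961.5 J > q₁, so all ice melts.
Energy balance: 450.9×4.2×(51.2 − T) = 20001 + 53.1×4.2×(T − 0)
1893.78(51.2 − T) = 20001 + 223.02 T
96961.5 − 20001 = 2116.80 T
T = 76960.5 / 2116.80 = 36.36 °C

T_f = 36.4 °C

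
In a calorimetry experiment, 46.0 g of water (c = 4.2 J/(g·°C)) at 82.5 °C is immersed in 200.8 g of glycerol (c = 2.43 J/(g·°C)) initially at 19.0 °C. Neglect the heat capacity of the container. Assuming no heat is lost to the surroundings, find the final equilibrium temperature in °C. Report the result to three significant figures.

Heat lost by water = heat gained by glycerol.
(46.0)(4.2)(82.5 − T) = (200.8)(2.43)(T − 19.0)
193.2 (82.5 − T) = 487.944 (T − 19.0)
15939 − 193.2 T = 487.944 T − 9270.9
25209.9 = 681.144 T
T = 37.01 °C

T_f = 37.0 °C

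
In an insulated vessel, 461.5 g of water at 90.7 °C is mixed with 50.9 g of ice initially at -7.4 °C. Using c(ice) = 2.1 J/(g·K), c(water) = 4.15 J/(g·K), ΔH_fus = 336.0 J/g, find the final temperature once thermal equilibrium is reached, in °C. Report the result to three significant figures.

T_f = 73.3 °C

Heat to bring ice to 0 °C and melt it: q₁ = 50.9×2.1×7.4 + 50.9×336.0 = 17893 J
Heat the water can supply cooling to 0 °C: 461.5×4.15×90.7 = 173711 J > q₁, so all ice melts.
Energy balance: 461.5×4.15×(90.7 − T) = 17893 + 50.9×4.15×(T − 0)
1915.225(90.7 − T) = 17893 + 211.235 T
173711 − 17893 = 2126.460 T
T = 155818 / 2126.460 = 73.28 °C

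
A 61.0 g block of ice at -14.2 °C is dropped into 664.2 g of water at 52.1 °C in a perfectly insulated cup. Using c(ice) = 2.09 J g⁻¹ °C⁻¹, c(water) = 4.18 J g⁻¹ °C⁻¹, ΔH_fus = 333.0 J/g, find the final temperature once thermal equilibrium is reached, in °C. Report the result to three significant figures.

Heat to bring ice to 0 °C and melt it: q₁ = 61.0×2.09×14.2 + 61.0×333.0 = 22123 J
Heat the water can supply cooling to 0 °C: 664.2×4.18×52.1 = 144648 J > q₁, so all ice melts.
Energy balance: 664.2×4.18×(52.1 − T) = 22123 + 61.0×4.18×(T − 0)
2776.356(52.1 − T) = 22123 + 254.98 T
144648 − 22123 = 3031.336 T
T = 122525 / 3031.336 = 40.42 °C

T_f = 40.4 °C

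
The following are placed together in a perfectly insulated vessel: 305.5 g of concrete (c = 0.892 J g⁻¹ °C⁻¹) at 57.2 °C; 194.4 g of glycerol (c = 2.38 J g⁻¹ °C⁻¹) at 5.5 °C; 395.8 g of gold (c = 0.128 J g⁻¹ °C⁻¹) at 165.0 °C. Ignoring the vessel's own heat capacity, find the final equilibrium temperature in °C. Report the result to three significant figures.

Σ mᵢcᵢ(T − Tᵢ) = 0  ⇒  T = Σ mᵢcᵢTᵢ / Σ mᵢcᵢ
Σ mᵢcᵢ = 305.5×0.892 + 194.4×2.38 + 395.8×0.128 = 785.8404
Σ mᵢcᵢTᵢ = 272.506×57.2 + 462.672×5.5 + 50.6624×165.0 = 26491
T = 26491 / 785.8404 = 33.71 °C

T_f = 33.7 °C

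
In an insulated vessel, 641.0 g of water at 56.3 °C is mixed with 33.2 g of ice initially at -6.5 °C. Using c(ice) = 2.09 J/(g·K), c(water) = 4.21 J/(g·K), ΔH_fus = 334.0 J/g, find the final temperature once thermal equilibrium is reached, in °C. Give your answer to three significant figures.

Heat to bring ice to 0 °C and melt it: q₁ = 33.2×2.09×6.5 + 33.2×334.0 = 11540 J
Heat the water can supply cooling to 0 °C: 641.0×4.21×56.3 = 151932 J > q₁, so all ice melts.
Energy balance: 641.0×4.21×(56.3 − T) = 11540 + 33.2×4.21×(T − 0)
2698.61(56.3 − T) = 11540 + 139.772 T
151932 − 11540 = 2838.382 T
T = 140392 / 2838.382 = 49.46 °C

T_f = 49.5 °C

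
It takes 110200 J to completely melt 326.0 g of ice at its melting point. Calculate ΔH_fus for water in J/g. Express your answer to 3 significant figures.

ΔH_fus = 338 J/g

ΔH_fus = q / m = 110200 / 326.0 = 338 J/g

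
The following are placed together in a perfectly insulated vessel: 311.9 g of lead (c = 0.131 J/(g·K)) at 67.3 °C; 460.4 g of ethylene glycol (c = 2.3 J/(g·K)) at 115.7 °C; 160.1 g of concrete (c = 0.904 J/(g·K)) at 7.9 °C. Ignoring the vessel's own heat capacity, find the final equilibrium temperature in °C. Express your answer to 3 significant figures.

T_f = 102 °C

Σ mᵢcᵢ(T − Tᵢ) = 0  ⇒  T = Σ mᵢcᵢTᵢ / Σ mᵢcᵢ
Σ mᵢcᵢ = 311.9×0.131 + 460.4×2.3 + 160.1×0.904 = 1244.5093
Σ mᵢcᵢTᵢ = 40.8589×67.3 + 1058.92×115.7 + 144.7304×7.9 = 126410
T = 126410 / 1244.5093 = 101.6 °C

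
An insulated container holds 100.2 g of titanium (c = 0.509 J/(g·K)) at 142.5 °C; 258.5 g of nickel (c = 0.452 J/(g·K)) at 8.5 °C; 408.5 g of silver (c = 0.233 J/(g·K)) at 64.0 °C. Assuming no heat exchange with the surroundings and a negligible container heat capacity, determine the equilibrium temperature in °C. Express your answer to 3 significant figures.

Σ mᵢcᵢ(T − Tᵢ) = 0  ⇒  T = Σ mᵢcᵢTᵢ / Σ mᵢcᵢ
Σ mᵢcᵢ = 100.2×0.509 + 258.5×0.452 + 408.5×0.233 = 263.0243
Σ mᵢcᵢTᵢ = 51.0018×142.5 + 116.842×8.5 + 95.1805×64.0 = 14352
T = 14352 / 263.0243 = 54.57 °C

T_f = 54.6 °C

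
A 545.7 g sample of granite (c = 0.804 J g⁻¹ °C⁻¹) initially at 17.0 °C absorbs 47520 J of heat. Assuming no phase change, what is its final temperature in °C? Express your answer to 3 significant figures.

ΔT = q / (m c) = 47520 / (545.7 × 0.804) = 108.3 °C
T_f = 17.0 + 108.3 = 125.3 °C

T_f = 125 °C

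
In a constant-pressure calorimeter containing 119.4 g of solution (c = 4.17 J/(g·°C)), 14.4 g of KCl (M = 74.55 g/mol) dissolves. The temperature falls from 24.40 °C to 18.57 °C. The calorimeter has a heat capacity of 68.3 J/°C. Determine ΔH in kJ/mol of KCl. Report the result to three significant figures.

|ΔT| = |18.57 − 24.40| = 5.83 °C
|q_surr| = (119.4 × 4.17 + 68.3) × 5.83 = 566.198 × 5.83 = 3301 J
n(KCl) = 14.4 / 74.55 = 0.1932 mol
Temperature fell, so q_rxn = +|q_surr| = 3.301 kJ
ΔH = q_rxn / n = 17.09 kJ/mol

ΔH = 17.1 kJ/mol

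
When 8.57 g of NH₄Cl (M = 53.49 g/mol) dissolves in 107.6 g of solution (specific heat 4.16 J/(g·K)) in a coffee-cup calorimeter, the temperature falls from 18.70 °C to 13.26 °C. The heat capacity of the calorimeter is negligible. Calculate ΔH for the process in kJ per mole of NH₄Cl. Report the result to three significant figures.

ΔH = 15.2 kJ/mol

|ΔT| = |13.26 − 18.70| = 5.44 °C
|q_surr| = (107.6 × 4.16) × 5.44 = 447.616 × 5.44 = 2435 J
n(NH₄Cl) = 8.57 / 53.49 = 0.1602 mol
Temperature fell, so q_rxn = +|q_surr| = 2.435 kJ
ΔH = q_rxn / n = 15.20 kJ/mol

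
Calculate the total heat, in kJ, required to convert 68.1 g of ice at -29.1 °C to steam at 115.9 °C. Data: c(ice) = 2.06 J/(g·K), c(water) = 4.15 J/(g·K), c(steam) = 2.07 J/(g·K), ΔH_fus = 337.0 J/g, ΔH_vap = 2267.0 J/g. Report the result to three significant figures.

q1 (heat ice -29.1→0.0 °C): 68.1 × 2.06 × 29.1 = 4082 J
q2 (melt at 0 °C): 68.1 × 337.0 = 22950 J
q3 (heat water 0.0→100.0 °C): 68.1 × 4.15 × 100.0 = 28262 J
q4 (vaporize at 100 °C): 68.1 × 2267.0 = 154383 J
q5 (heat steam 100.0→115.9 °C): 68.1 × 2.07 × 15.9 = 2241 J
Total: 4082 + 22950 + 28262 + 154383 + 2241 = 211918 J = 212 kJ

q = 212 kJ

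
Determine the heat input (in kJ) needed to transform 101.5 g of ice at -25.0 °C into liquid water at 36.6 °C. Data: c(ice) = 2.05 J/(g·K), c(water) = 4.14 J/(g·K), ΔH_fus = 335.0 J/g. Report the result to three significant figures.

q1 (heat ice -25.0→0.0 °C): 101.5 × 2.05 × 25.0 = 5202 J
q2 (melt at 0 °C): 101.5 × 335.0 = 34003 J
q3 (heat water 0.0→36.6 °C): 101.5 × 4.14 × 36.6 = 15380 J
Total: 5202 + 34003 + 15380 = 54585 J = 54.6 kJ

q = 54.6 kJ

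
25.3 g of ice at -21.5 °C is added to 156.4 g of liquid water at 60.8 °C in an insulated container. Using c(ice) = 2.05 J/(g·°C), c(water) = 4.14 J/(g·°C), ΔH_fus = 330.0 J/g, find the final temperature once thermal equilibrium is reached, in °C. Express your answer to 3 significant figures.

Heat to bring ice to 0 °C and melt it: q₁ = 25.3×2.05×21.5 + 25.3×330.0 = 9464.1 J
Heat the water can supply cooling to 0 °C: 156.4×4.14×60.8 = 39367.8 J > q₁, so all ice melts.
Energy balance: 156.4×4.14×(60.8 − T) = 9464.1 + 25.3×4.14×(T − 0)
647.496(60.8 − T) = 9464.1 + 104.742 T
39367.8 − 9464.1 = 752.238 T
T = 29903.7 / 752.238 = 39.75 °C

T_f = 39.8 °C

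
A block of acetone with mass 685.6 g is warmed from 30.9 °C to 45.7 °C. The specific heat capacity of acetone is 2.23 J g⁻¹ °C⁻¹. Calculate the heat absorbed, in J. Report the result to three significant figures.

q = 22600 J

q = m c ΔT = 685.6 × 2.23 × (45.7 − 30.9)
q = 685.6 × 2.23 × 14.8 = 22630 J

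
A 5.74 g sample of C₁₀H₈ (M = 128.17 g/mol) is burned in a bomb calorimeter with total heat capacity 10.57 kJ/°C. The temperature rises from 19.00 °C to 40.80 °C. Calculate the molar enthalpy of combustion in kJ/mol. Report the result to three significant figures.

ΔH = -5150 kJ/mol

ΔT = 40.80 − 19.00 = 21.80 °C
q_cal = C_cal × ΔT = 10.57 × 21.80 = 230.426 kJ
n = 5.74 / 128.17 = 0.04478 mol
q_rxn = −q_cal = -230.426 kJ
ΔH = -230.426 / 0.04478 = -5146 kJ/mol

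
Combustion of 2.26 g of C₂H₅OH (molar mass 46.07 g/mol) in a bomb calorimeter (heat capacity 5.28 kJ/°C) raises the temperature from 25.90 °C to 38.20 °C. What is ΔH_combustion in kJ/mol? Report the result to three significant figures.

ΔT = 38.20 − 25.90 = 12.30 °C
q_cal = C_cal × ΔT = 5.28 × 12.30 = 64.944 kJ
n = 2.26 / 46.07 = 0.04906 mol
q_rxn = −q_cal = -64.944 kJ
ΔH = -64.944 / 0.04906 = -1324 kJ/mol

ΔH = -1320 kJ/mol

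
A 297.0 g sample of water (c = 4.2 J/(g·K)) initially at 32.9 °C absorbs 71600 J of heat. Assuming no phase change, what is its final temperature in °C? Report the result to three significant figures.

T_f = 90.3 °C

ΔT = q / (m c) = 71600 / (297.0 × 4.2) = 57.40 °C
T_f = 32.9 + 57.40 = 90.30 °C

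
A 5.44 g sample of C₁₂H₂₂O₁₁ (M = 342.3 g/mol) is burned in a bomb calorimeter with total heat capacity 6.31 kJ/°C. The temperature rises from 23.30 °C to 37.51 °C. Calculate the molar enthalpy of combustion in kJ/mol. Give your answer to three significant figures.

ΔT = 37.51 − 23.30 = 14.21 °C
q_cal = C_cal × ΔT = 6.31 × 14.21 = 89.6651 kJ
n = 5.44 / 342.3 = 0.01589 mol
q_rxn = −q_cal = -89.6651 kJ
ΔH = -89.6651 / 0.01589 = -5643 kJ/mol

ΔH = -5640 kJ/mol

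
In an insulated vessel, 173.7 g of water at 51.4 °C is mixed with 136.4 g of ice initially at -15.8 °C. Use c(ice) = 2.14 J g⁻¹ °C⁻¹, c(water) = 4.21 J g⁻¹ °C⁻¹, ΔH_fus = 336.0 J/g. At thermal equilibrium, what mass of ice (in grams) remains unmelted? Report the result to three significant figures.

Heat to warm all ice to 0 °C: 136.4×2.14×15.8 = 4612.0 J
Heat released by water cooling to 0 °C: 173.7×4.21×51.4 = 37588 J
37588 J < 4612.0 + 136.4×336.0 = 50442.4 J, so not all ice melts; final T = 0 °C.
Heat left for melting: 37588 − 4612.0 = 32976.0 J
Mass melted = 32976.0 / 336.0 = 98.14 g
Ice remaining = 136.4 − 98.14 = 38.26 g

m_ice remaining = 38.3 g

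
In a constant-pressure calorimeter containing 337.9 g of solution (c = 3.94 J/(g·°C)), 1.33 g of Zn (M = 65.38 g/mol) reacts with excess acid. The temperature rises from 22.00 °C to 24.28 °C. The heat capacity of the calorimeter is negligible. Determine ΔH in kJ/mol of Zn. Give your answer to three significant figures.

|ΔT| = |24.28 − 22.00| = 2.28 °C
|q_surr| = (337.9 × 3.94) × 2.28 = 1331.326 × 2.28 = 3035 J
n(Zn) = 1.33 / 65.38 = 0.02034 mol
Temperature rose, so q_rxn = −|q_surr| = -3.035 kJ
ΔH = q_rxn / n = -149.2 kJ/mol

ΔH = -149 kJ/mol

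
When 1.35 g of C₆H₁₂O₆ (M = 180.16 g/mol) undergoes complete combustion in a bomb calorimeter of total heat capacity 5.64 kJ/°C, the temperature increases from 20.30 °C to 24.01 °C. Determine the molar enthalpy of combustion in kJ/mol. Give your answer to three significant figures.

ΔH = -2790 kJ/mol

ΔT = 24.01 − 20.30 = 3.71 °C
q_cal = C_cal × ΔT = 5.64 × 3.71 = 20.9244 kJ
n = 1.35 / 180.16 = 0.007493 mol
q_rxn = −q_cal = -20.9244 kJ
ΔH = -20.9244 / 0.007493 = -2793 kJ/mol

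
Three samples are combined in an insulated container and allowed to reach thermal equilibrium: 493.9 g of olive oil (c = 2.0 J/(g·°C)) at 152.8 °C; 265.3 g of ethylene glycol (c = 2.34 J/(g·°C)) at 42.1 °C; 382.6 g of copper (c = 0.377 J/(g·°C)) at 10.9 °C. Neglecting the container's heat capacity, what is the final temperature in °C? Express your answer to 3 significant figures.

Σ mᵢcᵢ(T − Tᵢ) = 0  ⇒  T = Σ mᵢcᵢTᵢ / Σ mᵢcᵢ
Σ mᵢcᵢ = 493.9×2.0 + 265.3×2.34 + 382.6×0.377 = 1752.8422
Σ mᵢcᵢTᵢ = 987.8×152.8 + 620.802×42.1 + 144.2402×10.9 = 178640
T = 178640 / 1752.8422 = 101.9 °C

T_f = 102 °C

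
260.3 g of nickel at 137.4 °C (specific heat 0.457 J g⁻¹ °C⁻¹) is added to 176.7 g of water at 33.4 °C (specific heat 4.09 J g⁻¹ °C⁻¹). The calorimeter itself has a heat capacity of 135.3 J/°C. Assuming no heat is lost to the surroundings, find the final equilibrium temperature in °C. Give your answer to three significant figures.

Heat lost by nickel = heat gained by water + calorimeter.
(260.3)(0.457)(137.4 − T) = [(176.7)(4.09) + 135.3](T − 33.4)
118.9571 (137.4 − T) = 858.003 (T − 33.4)
16345 − 118.9571 T = 858.003 T − 28657
45002 = 976.9601 T
T = 46.06 °C

T_f = 46.1 °C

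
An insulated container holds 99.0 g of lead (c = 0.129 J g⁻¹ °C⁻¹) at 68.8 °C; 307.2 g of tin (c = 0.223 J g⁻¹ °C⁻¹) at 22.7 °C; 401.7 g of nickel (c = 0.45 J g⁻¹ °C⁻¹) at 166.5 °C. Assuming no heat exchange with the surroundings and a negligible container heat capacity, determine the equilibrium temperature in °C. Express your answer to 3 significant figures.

T_f = 124 °C

Σ mᵢcᵢ(T − Tᵢ) = 0  ⇒  T = Σ mᵢcᵢTᵢ / Σ mᵢcᵢ
Σ mᵢcᵢ = 99.0×0.129 + 307.2×0.223 + 401.7×0.45 = 262.0416
Σ mᵢcᵢTᵢ = 12.771×68.8 + 68.5056×22.7 + 180.765×166.5 = 32531
T = 32531 / 262.0416 = 124.1 °C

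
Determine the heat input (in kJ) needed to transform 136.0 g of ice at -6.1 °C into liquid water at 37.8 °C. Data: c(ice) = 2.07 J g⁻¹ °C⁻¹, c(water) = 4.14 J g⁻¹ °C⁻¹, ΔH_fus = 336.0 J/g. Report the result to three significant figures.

q1 (heat ice -6.1→0.0 °C): 136.0 × 2.07 × 6.1 = 1717 J
q2 (melt at 0 °C): 136.0 × 336.0 = 45696 J
q3 (heat water 0.0→37.8 °C): 136.0 × 4.14 × 37.8 = 21283 J
Total: 1717 + 45696 + 21283 = 68696 J = 68.7 kJ

q = 68.7 kJ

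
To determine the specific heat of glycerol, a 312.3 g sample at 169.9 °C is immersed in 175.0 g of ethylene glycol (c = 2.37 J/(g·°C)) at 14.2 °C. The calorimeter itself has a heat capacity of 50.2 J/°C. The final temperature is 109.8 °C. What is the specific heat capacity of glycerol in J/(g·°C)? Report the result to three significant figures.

c = 2.37 J/(g·°C)

q_gained = (175.0 × 2.37 + 50.2) × (109.8 − 14.2) = 44450 J
q_lost = 312.3 × c × (169.9 − 109.8) = 18769.23 c
Set equal: c = 44450 / 18769.23 = 2.37 J/(g·°C)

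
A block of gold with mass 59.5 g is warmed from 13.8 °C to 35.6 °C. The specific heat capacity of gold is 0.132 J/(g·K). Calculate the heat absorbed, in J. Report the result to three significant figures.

q = 171 J

q = m c ΔT = 59.5 × 0.132 × (35.6 − 13.8)
q = 59.5 × 0.132 × 21.8 = 171.2 J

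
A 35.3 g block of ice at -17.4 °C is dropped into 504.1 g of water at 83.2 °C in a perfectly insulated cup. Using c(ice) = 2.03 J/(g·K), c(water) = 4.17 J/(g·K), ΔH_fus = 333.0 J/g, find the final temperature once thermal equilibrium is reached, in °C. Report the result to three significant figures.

Heat to bring ice to 0 °C and melt it: q₁ = 35.3×2.03×17.4 + 35.3×333.0 = 13002 J
Heat the water can supply cooling to 0 °C: 504.1×4.17×83.2 = 174894 J > q₁, so all ice melts.
Energy balance: 504.1×4.17×(83.2 − T) = 13002 + 35.3×4.17×(T − 0)
2102.097(83.2 − T) = 13002 + 147.201 T
174894 − 13002 = 2249.298 T
T = 161892 / 2249.298 = 71.97 °C

T_f = 72.0 °C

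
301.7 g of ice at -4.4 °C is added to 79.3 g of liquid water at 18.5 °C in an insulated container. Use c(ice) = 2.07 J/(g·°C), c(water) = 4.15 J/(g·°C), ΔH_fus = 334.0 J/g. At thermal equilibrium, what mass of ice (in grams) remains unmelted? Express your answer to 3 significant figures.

Heat to warm all ice to 0 °C: 301.7×2.07×4.4 = 2747.9 J
Heat released by water cooling to 0 °C: 79.3×4.15×18.5 = 6088.3 J
6088.3 J < 2747.9 + 301.7×334.0 = 103515.7 J, so not all ice melts; final T = 0 °C.
Heat left for melting: 6088.3 − 2747.9 = 3340.4 J
Mass melted = 3340.4 / 334.0 = 10.00 g
Ice remaining = 301.7 − 10.00 = 291.70 g

m_ice remaining = 292 g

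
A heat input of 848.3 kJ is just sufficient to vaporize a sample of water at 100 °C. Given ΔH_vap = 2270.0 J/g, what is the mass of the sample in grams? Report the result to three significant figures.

m = q / ΔH_vap = 848300 J / 2270.0 J/g = 374 g

m = 374 g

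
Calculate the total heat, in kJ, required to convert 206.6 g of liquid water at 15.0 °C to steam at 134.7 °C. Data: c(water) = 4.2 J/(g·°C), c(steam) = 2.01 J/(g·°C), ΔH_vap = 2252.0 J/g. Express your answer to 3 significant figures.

q = 553 kJ

q1 (heat water 15.0→100.0 °C): 206.6 × 4.2 × 85.0 = 73756 J
q2 (vaporize at 100 °C): 206.6 × 2252.0 = 465263 J
q3 (heat steam 100.0→134.7 °C): 206.6 × 2.01 × 34.7 = 14410 J
Total: 73756 + 465263 + 14410 = 553429 J = 553 kJ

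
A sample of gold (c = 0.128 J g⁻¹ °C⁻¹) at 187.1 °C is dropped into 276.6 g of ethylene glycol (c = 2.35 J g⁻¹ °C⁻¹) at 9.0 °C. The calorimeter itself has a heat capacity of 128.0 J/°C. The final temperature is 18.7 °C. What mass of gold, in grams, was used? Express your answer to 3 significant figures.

m = 350 g

q_gained = (276.6 × 2.35 + 128.0) × (18.7 − 9.0) = 7547 J
q_lost = m × 0.128 × (187.1 − 18.7) = 21.5552 m
m = 7547 / 21.5552 = 350 g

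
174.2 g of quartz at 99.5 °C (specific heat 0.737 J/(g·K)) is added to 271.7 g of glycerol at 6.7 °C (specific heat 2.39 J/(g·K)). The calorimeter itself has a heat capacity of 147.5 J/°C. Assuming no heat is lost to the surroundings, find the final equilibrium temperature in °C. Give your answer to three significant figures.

T_f = 19.6 °C

Heat lost by quartz = heat gained by glycerol + calorimeter.
(174.2)(0.737)(99.5 − T) = [(271.7)(2.39) + 147.5](T − 6.7)
128.3854 (99.5 − T) = 796.863 (T − 6.7)
12774 − 128.3854 T = 796.863 T − 5339.0
18113.0 = 925.2484 T
T = 19.58 °C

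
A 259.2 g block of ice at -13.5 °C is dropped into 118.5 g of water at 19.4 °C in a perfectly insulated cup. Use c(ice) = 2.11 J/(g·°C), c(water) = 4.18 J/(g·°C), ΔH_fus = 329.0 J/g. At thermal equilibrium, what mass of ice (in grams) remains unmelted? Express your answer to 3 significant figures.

Heat to warm all ice to 0 °C: 259.2×2.11×13.5 = 7383.3 J
Heat released by water cooling to 0 °C: 118.5×4.18×19.4 = 9609.4 J
9609.4 J < 7383.3 + 259.2×329.0 = 92660.1 J, so not all ice melts; final T = 0 °C.
Heat left for melting: 9609.4 − 7383.3 = 2226.1 J
Mass melted = 2226.1 / 329.0 = 6.766 g
Ice remaining = 259.2 − 6.766 = 252.434 g

m_ice remaining = 252 g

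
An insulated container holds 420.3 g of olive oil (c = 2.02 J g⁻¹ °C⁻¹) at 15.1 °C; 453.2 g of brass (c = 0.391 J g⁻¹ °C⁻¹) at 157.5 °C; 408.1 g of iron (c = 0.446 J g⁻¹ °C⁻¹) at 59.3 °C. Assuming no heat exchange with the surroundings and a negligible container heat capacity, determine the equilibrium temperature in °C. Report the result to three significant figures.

Σ mᵢcᵢ(T − Tᵢ) = 0  ⇒  T = Σ mᵢcᵢTᵢ / Σ mᵢcᵢ
Σ mᵢcᵢ = 420.3×2.02 + 453.2×0.391 + 408.1×0.446 = 1208.2198
Σ mᵢcᵢTᵢ = 849.006×15.1 + 177.2012×157.5 + 182.0126×59.3 = 51523
T = 51523 / 1208.2198 = 42.64 °C

T_f = 42.6 °C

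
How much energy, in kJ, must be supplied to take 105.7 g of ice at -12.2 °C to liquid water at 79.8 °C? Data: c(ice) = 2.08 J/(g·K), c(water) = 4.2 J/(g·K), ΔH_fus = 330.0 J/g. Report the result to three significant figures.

q1 (heat ice -12.2→0.0 °C): 105.7 × 2.08 × 12.2 = 2682 J
q2 (melt at 0 °C): 105.7 × 330.0 = 34881 J
q3 (heat water 0.0→79.8 °C): 105.7 × 4.2 × 79.8 = 35426 J
Total: 2682 + 34881 + 35426 = 72989 J = 73.0 kJ

q = 73.0 kJ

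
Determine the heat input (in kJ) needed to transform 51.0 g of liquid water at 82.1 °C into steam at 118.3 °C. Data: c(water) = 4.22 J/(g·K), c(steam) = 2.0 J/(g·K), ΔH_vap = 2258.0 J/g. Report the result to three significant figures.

q = 121 kJ

q1 (heat water 82.1→100.0 °C): 51.0 × 4.22 × 17.9 = 3852 J
q2 (vaporize at 100 °C): 51.0 × 2258.0 = 115158 J
q3 (heat steam 100.0→118.3 °C): 51.0 × 2.0 × 18.3 = 1867 J
Total: 3852 + 115158 + 1867 = 120877 J = 121 kJ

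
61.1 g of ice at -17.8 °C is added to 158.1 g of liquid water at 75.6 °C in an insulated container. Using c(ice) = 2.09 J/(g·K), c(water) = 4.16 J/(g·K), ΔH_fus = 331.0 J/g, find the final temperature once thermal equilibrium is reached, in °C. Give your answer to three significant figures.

Heat to bring ice to 0 °C and melt it: q₁ = 61.1×2.09×17.8 + 61.1×331.0 = 22497 J
Heat the water can supply cooling to 0 °C: 158.1×4.16×75.6 = 49721.8 J > q₁, so all ice melts.
Energy balance: 158.1×4.16×(75.6 − T) = 22497 + 61.1×4.16×(T − 0)
657.696(75.6 − T) = 22497 + 254.176 T
49721.8 − 22497 = 911.872 T
T = 27224.8 / 911.872 = 29.86 °C

T_f = 29.9 °C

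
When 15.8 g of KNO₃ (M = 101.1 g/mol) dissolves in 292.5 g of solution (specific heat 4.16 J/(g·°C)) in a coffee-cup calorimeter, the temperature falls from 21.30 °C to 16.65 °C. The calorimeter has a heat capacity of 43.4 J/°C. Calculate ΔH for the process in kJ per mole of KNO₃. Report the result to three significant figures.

|ΔT| = |16.65 − 21.30| = 4.65 °C
|q_surr| = (292.5 × 4.16 + 43.4) × 4.65 = 1260.2 × 4.65 = 5860 J
n(KNO₃) = 15.8 / 101.1 = 0.1563 mol
Temperature fell, so q_rxn = +|q_surr| = 5.860 kJ
ΔH = q_rxn / n = 37.49 kJ/mol

ΔH = 37.5 kJ/mol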